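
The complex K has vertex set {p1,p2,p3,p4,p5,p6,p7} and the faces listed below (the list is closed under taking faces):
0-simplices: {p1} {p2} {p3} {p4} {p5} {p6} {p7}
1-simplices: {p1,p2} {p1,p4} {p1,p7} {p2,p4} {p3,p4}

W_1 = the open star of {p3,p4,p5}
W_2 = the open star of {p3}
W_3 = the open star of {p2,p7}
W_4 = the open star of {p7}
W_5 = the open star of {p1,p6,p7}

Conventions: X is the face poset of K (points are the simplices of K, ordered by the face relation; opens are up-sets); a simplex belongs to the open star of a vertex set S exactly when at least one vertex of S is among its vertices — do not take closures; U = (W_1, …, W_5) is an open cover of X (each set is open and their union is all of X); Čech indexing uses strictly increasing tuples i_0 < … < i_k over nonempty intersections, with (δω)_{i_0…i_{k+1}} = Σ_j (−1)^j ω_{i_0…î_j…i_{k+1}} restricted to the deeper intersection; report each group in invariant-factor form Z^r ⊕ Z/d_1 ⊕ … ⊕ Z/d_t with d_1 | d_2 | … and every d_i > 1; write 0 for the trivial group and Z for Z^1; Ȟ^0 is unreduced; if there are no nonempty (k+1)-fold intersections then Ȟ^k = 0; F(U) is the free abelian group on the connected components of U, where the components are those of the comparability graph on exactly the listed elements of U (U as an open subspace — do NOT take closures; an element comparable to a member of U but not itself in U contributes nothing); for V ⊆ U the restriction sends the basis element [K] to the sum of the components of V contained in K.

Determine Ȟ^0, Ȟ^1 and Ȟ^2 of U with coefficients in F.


nonempty intersections:
  W1={{p3},{p4},{p5},{p1,p4},{p2,p4},{p3,p4}} W2={{p3},{p3,p4}} W3={{p2},{p7},{p1,p2},{p1,p7},{p2,p4}} W4={{p7},{p1,p7}} W5={{p1},{p6},{p7},{p1,p2},{p1,p4},{p1,p7}}
  W12={{p3},{p3,p4}} W13={{p2,p4}} W15={{p1,p4}} W34={{p7},{p1,p7}} W35={{p7},{p1,p2},{p1,p7}} W45={{p7},{p1,p7}}
  W345={{p7},{p1,p7}}
components per intersection:
  W1: {{p3},{p4},{p1,p4},{p2,p4},{p3,p4}} {{p5}}
  W2: {{p3},{p3,p4}}
  W3: {{p2},{p1,p2},{p2,p4}} {{p7},{p1,p7}}
  W4: {{p7},{p1,p7}}
  W5: {{p1},{p7},{p1,p2},{p1,p4},{p1,p7}} {{p6}}
  W12: {{p3},{p3,p4}}
  W13: {{p2,p4}}
  W15: {{p1,p4}}
  W34: {{p7},{p1,p7}}
  W35: {{p7},{p1,p7}} {{p1,p2}}
  W45: {{p7},{p1,p7}}
  W345: {{p7},{p1,p7}}
C dims 8,7,1; δ0: rk 5, SNF 1^5; δ1: rk 1, SNF 1^1
Ȟ^0: (8−5)−0=3 ⇒ Z^3
Ȟ^1: (7−1)−5=1 ⇒ Z
Ȟ^2: (1−0)−1=0 ⇒ 0

Ȟ^0 ≅ Z^3, Ȟ^1 ≅ Z, Ȟ^2 ≅ 0


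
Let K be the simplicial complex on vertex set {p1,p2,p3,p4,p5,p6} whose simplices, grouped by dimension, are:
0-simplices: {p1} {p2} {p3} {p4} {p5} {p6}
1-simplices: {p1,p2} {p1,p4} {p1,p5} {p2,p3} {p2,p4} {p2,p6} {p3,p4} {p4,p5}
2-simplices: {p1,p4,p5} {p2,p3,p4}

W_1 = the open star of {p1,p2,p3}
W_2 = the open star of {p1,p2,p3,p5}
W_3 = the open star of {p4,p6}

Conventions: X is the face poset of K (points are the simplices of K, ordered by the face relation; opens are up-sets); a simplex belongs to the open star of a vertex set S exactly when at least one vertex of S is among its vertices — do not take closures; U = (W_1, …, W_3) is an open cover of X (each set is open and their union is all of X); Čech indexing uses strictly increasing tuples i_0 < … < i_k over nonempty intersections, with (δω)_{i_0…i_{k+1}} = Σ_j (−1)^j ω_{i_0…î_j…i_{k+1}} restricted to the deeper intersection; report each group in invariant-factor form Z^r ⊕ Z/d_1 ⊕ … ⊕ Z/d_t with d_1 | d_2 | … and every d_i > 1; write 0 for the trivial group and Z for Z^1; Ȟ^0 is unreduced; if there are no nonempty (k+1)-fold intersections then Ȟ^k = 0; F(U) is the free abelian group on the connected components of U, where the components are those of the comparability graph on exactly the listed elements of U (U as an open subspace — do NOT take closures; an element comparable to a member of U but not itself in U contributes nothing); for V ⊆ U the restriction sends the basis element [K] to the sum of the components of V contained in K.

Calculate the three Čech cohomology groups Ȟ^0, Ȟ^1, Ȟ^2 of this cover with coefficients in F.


Ȟ^0 ≅ Z, Ȟ^1 ≅ Z, Ȟ^2 ≅ 0

nonempty intersections:
  W1={{p1},{p2},{p3},{p1,p2},{p1,p4},{p1,p5},{p2,p3},{p2,p4},{p2,p6},{p3,p4},{p1,p4,p5},{p2,p3,p4}} W2={{p1},{p2},{p3},{p5},{p1,p2},{p1,p4},{p1,p5},{p2,p3},{p2,p4},{p2,p6},{p3,p4},{p4,p5},{p1,p4,p5},{p2,p3,p4}} W3={{p4},{p6},{p1,p4},{p2,p4},{p2,p6},{p3,p4},{p4,p5},{p1,p4,p5},{p2,p3,p4}}
  W12={{p1},{p2},{p3},{p1,p2},{p1,p4},{p1,p5},{p2,p3},{p2,p4},{p2,p6},{p3,p4},{p1,p4,p5},{p2,p3,p4}} W13={{p1,p4},{p2,p4},{p2,p6},{p3,p4},{p1,p4,p5},{p2,p3,p4}} W23={{p1,p4},{p2,p4},{p2,p6},{p3,p4},{p4,p5},{p1,p4,p5},{p2,p3,p4}}
  W123={{p1,p4},{p2,p4},{p2,p6},{p3,p4},{p1,p4,p5},{p2,p3,p4}}
components per intersection:
  W1: {{p1},{p2},{p3},{p1,p2},{p1,p4},{p1,p5},{p2,p3},{p2,p4},{p2,p6},{p3,p4},{p1,p4,p5},{p2,p3,p4}}
  W2: {{p1},{p2},{p3},{p5},{p1,p2},{p1,p4},{p1,p5},{p2,p3},{p2,p4},{p2,p6},{p3,p4},{p4,p5},{p1,p4,p5},{p2,p3,p4}}
  W3: {{p4},{p1,p4},{p2,p4},{p3,p4},{p4,p5},{p1,p4,p5},{p2,p3,p4}} {{p6},{p2,p6}}
  W12: {{p1},{p2},{p3},{p1,p2},{p1,p4},{p1,p5},{p2,p3},{p2,p4},{p2,p6},{p3,p4},{p1,p4,p5},{p2,p3,p4}}
  W13: {{p1,p4},{p1,p4,p5}} {{p2,p4},{p3,p4},{p2,p3,p4}} {{p2,p6}}
  W23: {{p1,p4},{p4,p5},{p1,p4,p5}} {{p2,p4},{p3,p4},{p2,p3,p4}} {{p2,p6}}
  W123: {{p1,p4},{p1,p4,p5}} {{p2,p4},{p3,p4},{p2,p3,p4}} {{p2,p6}}
C dims 4,7,3; δ0: rk 3, SNF 1^3; δ1: rk 3, SNF 1^3
Ȟ^0: (4−3)−0=1 ⇒ Z
Ȟ^1: (7−3)−3=1 ⇒ Z
Ȟ^2: (3−0)−3=0 ⇒ 0


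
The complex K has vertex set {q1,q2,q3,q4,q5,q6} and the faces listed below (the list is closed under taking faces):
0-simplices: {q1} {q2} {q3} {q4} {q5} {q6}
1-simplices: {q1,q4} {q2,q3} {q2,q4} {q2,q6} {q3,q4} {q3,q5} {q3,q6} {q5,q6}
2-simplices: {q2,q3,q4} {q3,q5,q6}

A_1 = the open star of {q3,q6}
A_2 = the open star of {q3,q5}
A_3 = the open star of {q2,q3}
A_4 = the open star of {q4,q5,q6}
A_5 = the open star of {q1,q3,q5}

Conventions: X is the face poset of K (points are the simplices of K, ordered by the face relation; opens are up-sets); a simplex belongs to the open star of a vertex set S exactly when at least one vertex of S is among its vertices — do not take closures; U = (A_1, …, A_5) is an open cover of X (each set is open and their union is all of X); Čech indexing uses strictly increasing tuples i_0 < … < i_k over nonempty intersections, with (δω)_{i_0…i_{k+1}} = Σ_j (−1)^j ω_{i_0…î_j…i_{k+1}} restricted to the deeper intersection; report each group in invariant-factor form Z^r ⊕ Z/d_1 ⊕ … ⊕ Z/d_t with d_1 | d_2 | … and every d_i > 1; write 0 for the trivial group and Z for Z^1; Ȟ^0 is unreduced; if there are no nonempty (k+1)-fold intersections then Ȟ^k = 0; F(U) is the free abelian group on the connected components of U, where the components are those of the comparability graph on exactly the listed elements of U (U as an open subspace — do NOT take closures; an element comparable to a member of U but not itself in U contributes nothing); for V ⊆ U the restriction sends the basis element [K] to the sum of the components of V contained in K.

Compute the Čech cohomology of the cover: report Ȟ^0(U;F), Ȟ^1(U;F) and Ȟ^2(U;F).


nonempty intersections:
  A1={{q3},{q6},{q2,q3},{q2,q6},{q3,q4},{q3,q5},{q3,q6},{q5,q6},{q2,q3,q4},{q3,q5,q6}} A2={{q3},{q5},{q2,q3},{q3,q4},{q3,q5},{q3,q6},{q5,q6},{q2,q3,q4},{q3,q5,q6}} A3={{q2},{q3},{q2,q3},{q2,q4},{q2,q6},{q3,q4},{q3,q5},{q3,q6},{q2,q3,q4},{q3,q5,q6}} A4={{q4},{q5},{q6},{q1,q4},{q2,q4},{q2,q6},{q3,q4},{q3,q5},{q3,q6},{q5,q6},{q2,q3,q4},{q3,q5,q6}} A5={{q1},{q3},{q5},{q1,q4},{q2,q3},{q3,q4},{q3,q5},{q3,q6},{q5,q6},{q2,q3,q4},{q3,q5,q6}}
  A12={{q3},{q2,q3},{q3,q4},{q3,q5},{q3,q6},{q5,q6},{q2,q3,q4},{q3,q5,q6}} A13={{q3},{q2,q3},{q2,q6},{q3,q4},{q3,q5},{q3,q6},{q2,q3,q4},{q3,q5,q6}} A14={{q6},{q2,q6},{q3,q4},{q3,q5},{q3,q6},{q5,q6},{q2,q3,q4},{q3,q5,q6}} A15={{q3},{q2,q3},{q3,q4},{q3,q5},{q3,q6},{q5,q6},{q2,q3,q4},{q3,q5,q6}} A23={{q3},{q2,q3},{q3,q4},{q3,q5},{q3,q6},{q2,q3,q4},{q3,q5,q6}} A24={{q5},{q3,q4},{q3,q5},{q3,q6},{q5,q6},{q2,q3,q4},{q3,q5,q6}} A25={{q3},{q5},{q2,q3},{q3,q4},{q3,q5},{q3,q6},{q5,q6},{q2,q3,q4},{q3,q5,q6}} A34={{q2,q4},{q2,q6},{q3,q4},{q3,q5},{q3,q6},{q2,q3,q4},{q3,q5,q6}} A35={{q3},{q2,q3},{q3,q4},{q3,q5},{q3,q6},{q2,q3,q4},{q3,q5,q6}} A45={{q5},{q1,q4},{q3,q4},{q3,q5},{q3,q6},{q5,q6},{q2,q3,q4},{q3,q5,q6}}
  A123={{q3},{q2,q3},{q3,q4},{q3,q5},{q3,q6},{q2,q3,q4},{q3,q5,q6}} A124={{q3,q4},{q3,q5},{q3,q6},{q5,q6},{q2,q3,q4},{q3,q5,q6}} A125={{q3},{q2,q3},{q3,q4},{q3,q5},{q3,q6},{q5,q6},{q2,q3,q4},{q3,q5,q6}} A134={{q2,q6},{q3,q4},{q3,q5},{q3,q6},{q2,q3,q4},{q3,q5,q6}} A135={{q3},{q2,q3},{q3,q4},{q3,q5},{q3,q6},{q2,q3,q4},{q3,q5,q6}} A145={{q3,q4},{q3,q5},{q3,q6},{q5,q6},{q2,q3,q4},{q3,q5,q6}} A234={{q3,q4},{q3,q5},{q3,q6},{q2,q3,q4},{q3,q5,q6}} A235={{q3},{q2,q3},{q3,q4},{q3,q5},{q3,q6},{q2,q3,q4},{q3,q5,q6}} A245={{q5},{q3,q4},{q3,q5},{q3,q6},{q5,q6},{q2,q3,q4},{q3,q5,q6}} A345={{q3,q4},{q3,q5},{q3,q6},{q2,q3,q4},{q3,q5,q6}}
  A1234={{q3,q4},{q3,q5},{q3,q6},{q2,q3,q4},{q3,q5,q6}} A1235={{q3},{q2,q3},{q3,q4},{q3,q5},{q3,q6},{q2,q3,q4},{q3,q5,q6}} A1245={{q3,q4},{q3,q5},{q3,q6},{q5,q6},{q2,q3,q4},{q3,q5,q6}} A1345={{q3,q4},{q3,q5},{q3,q6},{q2,q3,q4},{q3,q5,q6}} A2345={{q3,q4},{q3,q5},{q3,q6},{q2,q3,q4},{q3,q5,q6}}
  A12345={{q3,q4},{q3,q5},{q3,q6},{q2,q3,q4},{q3,q5,q6}}
components per intersection:
  A1: {{q3},{q6},{q2,q3},{q2,q6},{q3,q4},{q3,q5},{q3,q6},{q5,q6},{q2,q3,q4},{q3,q5,q6}}
  A2: {{q3},{q5},{q2,q3},{q3,q4},{q3,q5},{q3,q6},{q5,q6},{q2,q3,q4},{q3,q5,q6}}
  A3: {{q2},{q3},{q2,q3},{q2,q4},{q2,q6},{q3,q4},{q3,q5},{q3,q6},{q2,q3,q4},{q3,q5,q6}}
  A4: {{q4},{q1,q4},{q2,q4},{q3,q4},{q2,q3,q4}} {{q5},{q6},{q2,q6},{q3,q5},{q3,q6},{q5,q6},{q3,q5,q6}}
  A5: {{q1},{q1,q4}} {{q3},{q5},{q2,q3},{q3,q4},{q3,q5},{q3,q6},{q5,q6},{q2,q3,q4},{q3,q5,q6}}
  A12: {{q3},{q2,q3},{q3,q4},{q3,q5},{q3,q6},{q5,q6},{q2,q3,q4},{q3,q5,q6}}
  A13: {{q3},{q2,q3},{q3,q4},{q3,q5},{q3,q6},{q2,q3,q4},{q3,q5,q6}} {{q2,q6}}
  A14: {{q6},{q2,q6},{q3,q5},{q3,q6},{q5,q6},{q3,q5,q6}} {{q3,q4},{q2,q3,q4}}
  A15: {{q3},{q2,q3},{q3,q4},{q3,q5},{q3,q6},{q5,q6},{q2,q3,q4},{q3,q5,q6}}
  A23: {{q3},{q2,q3},{q3,q4},{q3,q5},{q3,q6},{q2,q3,q4},{q3,q5,q6}}
  A24: {{q5},{q3,q5},{q3,q6},{q5,q6},{q3,q5,q6}} {{q3,q4},{q2,q3,q4}}
  A25: {{q3},{q5},{q2,q3},{q3,q4},{q3,q5},{q3,q6},{q5,q6},{q2,q3,q4},{q3,q5,q6}}
  A34: {{q2,q4},{q3,q4},{q2,q3,q4}} {{q2,q6}} {{q3,q5},{q3,q6},{q3,q5,q6}}
  A35: {{q3},{q2,q3},{q3,q4},{q3,q5},{q3,q6},{q2,q3,q4},{q3,q5,q6}}
  A45: {{q5},{q3,q5},{q3,q6},{q5,q6},{q3,q5,q6}} {{q1,q4}} {{q3,q4},{q2,q3,q4}}
  A123: {{q3},{q2,q3},{q3,q4},{q3,q5},{q3,q6},{q2,q3,q4},{q3,q5,q6}}
  A124: {{q3,q4},{q2,q3,q4}} {{q3,q5},{q3,q6},{q5,q6},{q3,q5,q6}}
  A125: {{q3},{q2,q3},{q3,q4},{q3,q5},{q3,q6},{q5,q6},{q2,q3,q4},{q3,q5,q6}}
  A134: {{q2,q6}} {{q3,q4},{q2,q3,q4}} {{q3,q5},{q3,q6},{q3,q5,q6}}
  A135: {{q3},{q2,q3},{q3,q4},{q3,q5},{q3,q6},{q2,q3,q4},{q3,q5,q6}}
  A145: {{q3,q4},{q2,q3,q4}} {{q3,q5},{q3,q6},{q5,q6},{q3,q5,q6}}
  A234: {{q3,q4},{q2,q3,q4}} {{q3,q5},{q3,q6},{q3,q5,q6}}
  A235: {{q3},{q2,q3},{q3,q4},{q3,q5},{q3,q6},{q2,q3,q4},{q3,q5,q6}}
  A245: {{q5},{q3,q5},{q3,q6},{q5,q6},{q3,q5,q6}} {{q3,q4},{q2,q3,q4}}
  A345: {{q3,q4},{q2,q3,q4}} {{q3,q5},{q3,q6},{q3,q5,q6}}
  A1234: {{q3,q4},{q2,q3,q4}} {{q3,q5},{q3,q6},{q3,q5,q6}}
  A1235: {{q3},{q2,q3},{q3,q4},{q3,q5},{q3,q6},{q2,q3,q4},{q3,q5,q6}}
  A1245: {{q3,q4},{q2,q3,q4}} {{q3,q5},{q3,q6},{q5,q6},{q3,q5,q6}}
  A1345: {{q3,q4},{q2,q3,q4}} {{q3,q5},{q3,q6},{q3,q5,q6}}
  A2345: {{q3,q4},{q2,q3,q4}} {{q3,q5},{q3,q6},{q3,q5,q6}}
  A12345: {{q3,q4},{q2,q3,q4}} {{q3,q5},{q3,q6},{q3,q5,q6}}
C dims 7,17,17,9; δ0: rk 6, SNF 1^6; δ1: rk 10, SNF 1^10; δ2: rk 7, SNF 1^7
Ȟ^0: (7−6)−0=1 ⇒ Z
Ȟ^1: (17−10)−6=1 ⇒ Z
Ȟ^2: (17−7)−10=0 ⇒ 0

Ȟ^0(U;F) ≅ Z, Ȟ^1(U;F) ≅ Z, Ȟ^2(U;F) ≅ 0


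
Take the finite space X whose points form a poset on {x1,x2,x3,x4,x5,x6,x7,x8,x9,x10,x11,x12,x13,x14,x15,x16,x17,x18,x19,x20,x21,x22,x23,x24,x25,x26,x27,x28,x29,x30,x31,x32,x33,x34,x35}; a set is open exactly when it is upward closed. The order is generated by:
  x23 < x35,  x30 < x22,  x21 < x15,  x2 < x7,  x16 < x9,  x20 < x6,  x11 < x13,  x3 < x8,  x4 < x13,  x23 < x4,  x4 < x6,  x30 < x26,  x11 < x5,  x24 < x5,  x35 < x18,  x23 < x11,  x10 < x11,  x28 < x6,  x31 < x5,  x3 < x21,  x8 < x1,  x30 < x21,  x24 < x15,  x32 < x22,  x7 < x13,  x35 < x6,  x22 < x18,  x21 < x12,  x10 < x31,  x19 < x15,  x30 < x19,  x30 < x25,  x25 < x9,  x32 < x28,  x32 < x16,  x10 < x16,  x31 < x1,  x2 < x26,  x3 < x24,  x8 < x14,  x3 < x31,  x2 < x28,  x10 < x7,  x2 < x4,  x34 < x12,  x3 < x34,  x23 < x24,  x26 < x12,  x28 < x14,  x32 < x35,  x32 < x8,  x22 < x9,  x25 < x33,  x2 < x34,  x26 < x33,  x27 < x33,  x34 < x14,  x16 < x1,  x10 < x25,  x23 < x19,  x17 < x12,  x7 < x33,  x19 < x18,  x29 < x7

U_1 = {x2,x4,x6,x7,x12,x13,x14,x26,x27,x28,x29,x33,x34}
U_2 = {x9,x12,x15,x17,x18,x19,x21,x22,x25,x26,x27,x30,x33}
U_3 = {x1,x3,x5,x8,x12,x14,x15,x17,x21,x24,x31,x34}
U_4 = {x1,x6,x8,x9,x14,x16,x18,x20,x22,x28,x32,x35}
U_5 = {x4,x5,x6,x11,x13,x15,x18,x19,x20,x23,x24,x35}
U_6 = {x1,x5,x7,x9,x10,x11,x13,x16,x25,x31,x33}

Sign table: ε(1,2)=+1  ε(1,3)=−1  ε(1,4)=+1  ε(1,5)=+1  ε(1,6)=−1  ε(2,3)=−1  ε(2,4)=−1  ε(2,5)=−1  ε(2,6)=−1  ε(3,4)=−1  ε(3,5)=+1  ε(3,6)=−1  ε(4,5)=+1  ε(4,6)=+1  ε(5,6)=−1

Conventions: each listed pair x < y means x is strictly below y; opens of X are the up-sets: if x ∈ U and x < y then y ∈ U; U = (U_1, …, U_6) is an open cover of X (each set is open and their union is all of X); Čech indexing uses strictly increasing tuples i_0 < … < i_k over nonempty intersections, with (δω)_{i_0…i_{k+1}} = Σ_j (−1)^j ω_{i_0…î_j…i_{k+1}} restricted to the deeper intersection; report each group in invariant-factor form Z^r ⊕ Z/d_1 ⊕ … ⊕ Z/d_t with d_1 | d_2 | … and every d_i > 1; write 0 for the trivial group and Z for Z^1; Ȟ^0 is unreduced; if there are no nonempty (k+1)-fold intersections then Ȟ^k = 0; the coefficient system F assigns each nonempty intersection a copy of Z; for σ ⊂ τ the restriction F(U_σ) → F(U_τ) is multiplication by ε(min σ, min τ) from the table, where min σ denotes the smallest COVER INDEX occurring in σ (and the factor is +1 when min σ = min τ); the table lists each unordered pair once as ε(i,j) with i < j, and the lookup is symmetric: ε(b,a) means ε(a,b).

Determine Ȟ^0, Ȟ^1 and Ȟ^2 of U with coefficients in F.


Ȟ^0 = 0, Ȟ^1 = Z/2, Ȟ^2 = Z

nonempty overlaps:
  U12={x12,x26,x27,x33} U13={x12,x14,x34} U14={x6,x14,x28} U15={x4,x6,x13} U16={x7,x13,x33} U23={x12,x15,x17,x21} U24={x9,x18,x22} U25={x15,x18,x19} U26={x9,x25,x33} U34={x1,x8,x14} U35={x5,x15,x24} U36={x1,x5,x31} U45={x6,x18,x20,x35} U46={x1,x9,x16} U56={x5,x11,x13}
  U123={x12} U126={x33} U134={x14} U145={x6} U156={x13} U235={x15} U245={x18} U246={x9} U346={x1} U356={x5}
C dims 6,15,10; δ0: rk 6, SNF 1^5·2; δ1: rk 9, SNF 1^9
degree 0: 6−6−0 = 0 → Ȟ^0 ≅ 0
degree 1: 15−9−6 = 0 plus torsion [2] → Ȟ^1 ≅ Z/2
degree 2: 10−0−9 = 1 → Ȟ^2 ≅ Z


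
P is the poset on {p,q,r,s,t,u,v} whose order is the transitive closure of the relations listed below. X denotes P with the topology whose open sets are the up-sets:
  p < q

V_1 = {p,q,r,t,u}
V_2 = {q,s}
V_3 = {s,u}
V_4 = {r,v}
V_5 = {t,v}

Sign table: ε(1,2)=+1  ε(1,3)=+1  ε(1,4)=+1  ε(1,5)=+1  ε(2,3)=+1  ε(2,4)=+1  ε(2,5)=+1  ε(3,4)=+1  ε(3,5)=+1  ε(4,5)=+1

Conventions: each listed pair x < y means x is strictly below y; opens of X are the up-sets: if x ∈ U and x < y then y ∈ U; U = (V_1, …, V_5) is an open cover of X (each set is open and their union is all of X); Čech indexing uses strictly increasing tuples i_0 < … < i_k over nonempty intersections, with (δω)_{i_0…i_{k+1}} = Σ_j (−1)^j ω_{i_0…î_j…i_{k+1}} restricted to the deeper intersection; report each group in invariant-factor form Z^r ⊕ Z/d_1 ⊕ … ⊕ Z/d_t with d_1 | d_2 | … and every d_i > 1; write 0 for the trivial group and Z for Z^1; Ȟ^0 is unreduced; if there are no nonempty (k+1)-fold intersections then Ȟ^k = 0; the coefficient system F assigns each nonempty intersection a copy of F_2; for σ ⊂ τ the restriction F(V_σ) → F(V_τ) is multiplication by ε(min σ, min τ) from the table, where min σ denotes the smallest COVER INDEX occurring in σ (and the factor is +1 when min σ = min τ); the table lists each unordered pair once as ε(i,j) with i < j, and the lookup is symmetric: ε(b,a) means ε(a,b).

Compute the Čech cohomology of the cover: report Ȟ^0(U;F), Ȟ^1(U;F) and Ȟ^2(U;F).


Ȟ^0(U;F) ≅ Z/2,  Ȟ^1(U;F) ≅ Z/2 ⊕ Z/2,  Ȟ^2(U;F) ≅ 0

nerve simplices:
  V12={q} V13={u} V14={r} V15={t} V23={s} V45={v}
C dims 5,6; δ0: rk_F2 4
degree 0: 5−4−0 = 1 → Ȟ^0 ≅ Z/2
degree 1: 6−0−4 = 2 → Ȟ^1 ≅ Z/2 ⊕ Z/2
degree 2: 0−0−0 = 0 → Ȟ^2 ≅ 0


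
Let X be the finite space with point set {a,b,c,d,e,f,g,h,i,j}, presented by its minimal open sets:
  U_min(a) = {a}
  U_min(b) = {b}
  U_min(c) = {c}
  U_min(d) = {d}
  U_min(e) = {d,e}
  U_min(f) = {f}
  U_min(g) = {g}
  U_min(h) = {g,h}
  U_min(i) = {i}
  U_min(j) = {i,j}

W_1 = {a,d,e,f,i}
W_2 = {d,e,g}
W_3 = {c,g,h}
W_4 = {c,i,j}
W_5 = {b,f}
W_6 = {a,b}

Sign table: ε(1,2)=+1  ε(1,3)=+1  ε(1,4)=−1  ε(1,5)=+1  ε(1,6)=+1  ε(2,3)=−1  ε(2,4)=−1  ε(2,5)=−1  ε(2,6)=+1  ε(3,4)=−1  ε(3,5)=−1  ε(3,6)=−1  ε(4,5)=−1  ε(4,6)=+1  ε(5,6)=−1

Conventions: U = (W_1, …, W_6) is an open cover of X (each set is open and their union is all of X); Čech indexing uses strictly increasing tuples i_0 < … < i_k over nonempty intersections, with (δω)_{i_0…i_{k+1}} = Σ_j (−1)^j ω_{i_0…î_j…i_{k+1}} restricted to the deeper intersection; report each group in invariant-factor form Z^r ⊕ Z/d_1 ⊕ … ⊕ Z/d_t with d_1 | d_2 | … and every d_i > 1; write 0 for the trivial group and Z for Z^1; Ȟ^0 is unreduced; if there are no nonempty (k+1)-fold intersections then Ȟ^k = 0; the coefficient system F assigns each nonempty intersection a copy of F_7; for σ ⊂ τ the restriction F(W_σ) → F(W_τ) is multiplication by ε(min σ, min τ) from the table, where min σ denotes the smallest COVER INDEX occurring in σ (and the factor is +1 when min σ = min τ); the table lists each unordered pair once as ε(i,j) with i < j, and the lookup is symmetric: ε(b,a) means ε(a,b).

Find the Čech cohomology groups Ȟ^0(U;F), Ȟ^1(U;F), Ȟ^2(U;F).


nonempty intersections:
  W12={d,e} W14={i} W15={f} W16={a} W23={g} W34={c} W56={b}
C dims 6,7; δ0: rk_F7 6
Ȟ^0: (6−6)−0=0 ⇒ 0
Ȟ^1: (7−0)−6=1 ⇒ Z/7
Ȟ^2: (0−0)−0=0 ⇒ 0

Ȟ^0 = 0, Ȟ^1 = Z/7 and Ȟ^2 = 0


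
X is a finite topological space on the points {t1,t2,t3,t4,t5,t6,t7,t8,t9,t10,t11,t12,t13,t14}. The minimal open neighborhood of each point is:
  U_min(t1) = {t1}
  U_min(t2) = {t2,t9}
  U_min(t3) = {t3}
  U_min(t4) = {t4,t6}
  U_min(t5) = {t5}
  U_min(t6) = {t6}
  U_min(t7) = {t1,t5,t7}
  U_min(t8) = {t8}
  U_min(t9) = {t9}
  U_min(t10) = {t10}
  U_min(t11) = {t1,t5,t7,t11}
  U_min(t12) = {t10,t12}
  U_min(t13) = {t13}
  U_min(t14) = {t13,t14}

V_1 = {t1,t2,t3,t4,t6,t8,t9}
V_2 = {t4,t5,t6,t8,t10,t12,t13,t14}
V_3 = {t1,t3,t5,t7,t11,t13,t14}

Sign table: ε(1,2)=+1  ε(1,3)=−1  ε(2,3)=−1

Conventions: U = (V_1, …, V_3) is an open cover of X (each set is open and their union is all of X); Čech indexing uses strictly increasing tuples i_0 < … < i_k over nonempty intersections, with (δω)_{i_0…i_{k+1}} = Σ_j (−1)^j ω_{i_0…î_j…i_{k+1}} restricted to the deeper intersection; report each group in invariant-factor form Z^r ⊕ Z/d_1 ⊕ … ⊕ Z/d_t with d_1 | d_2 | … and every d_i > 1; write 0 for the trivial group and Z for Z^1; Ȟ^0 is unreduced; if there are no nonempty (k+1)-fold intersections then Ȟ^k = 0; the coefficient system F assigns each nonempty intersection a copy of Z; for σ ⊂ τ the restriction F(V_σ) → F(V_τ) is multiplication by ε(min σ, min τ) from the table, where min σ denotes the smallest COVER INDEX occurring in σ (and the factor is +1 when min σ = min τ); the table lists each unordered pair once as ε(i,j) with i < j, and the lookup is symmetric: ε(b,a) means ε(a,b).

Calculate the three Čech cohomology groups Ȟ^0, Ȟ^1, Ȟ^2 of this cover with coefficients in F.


Ȟ^0 ≅ Z,  Ȟ^1 ≅ Z,  Ȟ^2 ≅ 0

nonempty overlaps:
  V12={t4,t6,t8} V13={t1,t3} V23={t5,t13,t14}
C dims 3,3; δ0: rk 2, SNF 1^2
degree 0: 3−2−0 = 1 → Ȟ^0 ≅ Z
degree 1: 3−0−2 = 1 → Ȟ^1 ≅ Z
degree 2: 0−0−0 = 0 → Ȟ^2 ≅ 0


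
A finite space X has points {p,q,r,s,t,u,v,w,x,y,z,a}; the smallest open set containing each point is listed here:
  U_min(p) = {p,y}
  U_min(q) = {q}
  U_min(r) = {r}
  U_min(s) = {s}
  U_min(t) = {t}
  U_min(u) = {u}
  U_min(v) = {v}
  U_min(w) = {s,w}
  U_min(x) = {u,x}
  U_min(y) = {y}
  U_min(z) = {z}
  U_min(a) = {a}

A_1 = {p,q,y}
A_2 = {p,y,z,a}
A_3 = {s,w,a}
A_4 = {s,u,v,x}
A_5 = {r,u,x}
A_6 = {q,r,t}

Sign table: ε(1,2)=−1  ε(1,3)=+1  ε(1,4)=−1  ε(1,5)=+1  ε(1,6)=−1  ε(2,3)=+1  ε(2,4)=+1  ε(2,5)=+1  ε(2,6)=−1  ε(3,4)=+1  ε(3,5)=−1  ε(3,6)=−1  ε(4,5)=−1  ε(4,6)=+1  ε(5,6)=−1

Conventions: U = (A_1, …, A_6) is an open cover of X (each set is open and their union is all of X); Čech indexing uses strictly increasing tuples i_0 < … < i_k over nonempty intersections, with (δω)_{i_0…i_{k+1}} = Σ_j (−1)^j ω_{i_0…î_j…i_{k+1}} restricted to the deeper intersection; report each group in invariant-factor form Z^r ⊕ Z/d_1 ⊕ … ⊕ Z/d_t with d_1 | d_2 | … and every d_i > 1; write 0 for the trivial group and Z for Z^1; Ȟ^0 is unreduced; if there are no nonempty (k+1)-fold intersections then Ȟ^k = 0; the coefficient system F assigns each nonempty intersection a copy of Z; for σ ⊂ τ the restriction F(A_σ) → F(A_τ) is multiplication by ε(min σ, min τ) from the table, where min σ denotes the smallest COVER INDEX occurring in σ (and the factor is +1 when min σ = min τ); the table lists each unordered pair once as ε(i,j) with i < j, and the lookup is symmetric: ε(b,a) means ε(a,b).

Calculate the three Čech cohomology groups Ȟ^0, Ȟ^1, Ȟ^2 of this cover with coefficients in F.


Ȟ^0(U;F) ≅ Z; Ȟ^1(U;F) ≅ Z; Ȟ^2(U;F) ≅ 0

nerve of the cover:
  A12={p,y} A16={q} A23={a} A34={s} A45={u,x} A56={r}
C dims 6,6; δ0: rk 5, SNF 1^5
Ȟ^0 = (6 − 5) − 0 = 1, so Ȟ^0 ≅ Z
Ȟ^1 = (6 − 0) − 5 = 1, so Ȟ^1 ≅ Z
Ȟ^2 = (0 − 0) − 0 = 0, so Ȟ^2 ≅ 0


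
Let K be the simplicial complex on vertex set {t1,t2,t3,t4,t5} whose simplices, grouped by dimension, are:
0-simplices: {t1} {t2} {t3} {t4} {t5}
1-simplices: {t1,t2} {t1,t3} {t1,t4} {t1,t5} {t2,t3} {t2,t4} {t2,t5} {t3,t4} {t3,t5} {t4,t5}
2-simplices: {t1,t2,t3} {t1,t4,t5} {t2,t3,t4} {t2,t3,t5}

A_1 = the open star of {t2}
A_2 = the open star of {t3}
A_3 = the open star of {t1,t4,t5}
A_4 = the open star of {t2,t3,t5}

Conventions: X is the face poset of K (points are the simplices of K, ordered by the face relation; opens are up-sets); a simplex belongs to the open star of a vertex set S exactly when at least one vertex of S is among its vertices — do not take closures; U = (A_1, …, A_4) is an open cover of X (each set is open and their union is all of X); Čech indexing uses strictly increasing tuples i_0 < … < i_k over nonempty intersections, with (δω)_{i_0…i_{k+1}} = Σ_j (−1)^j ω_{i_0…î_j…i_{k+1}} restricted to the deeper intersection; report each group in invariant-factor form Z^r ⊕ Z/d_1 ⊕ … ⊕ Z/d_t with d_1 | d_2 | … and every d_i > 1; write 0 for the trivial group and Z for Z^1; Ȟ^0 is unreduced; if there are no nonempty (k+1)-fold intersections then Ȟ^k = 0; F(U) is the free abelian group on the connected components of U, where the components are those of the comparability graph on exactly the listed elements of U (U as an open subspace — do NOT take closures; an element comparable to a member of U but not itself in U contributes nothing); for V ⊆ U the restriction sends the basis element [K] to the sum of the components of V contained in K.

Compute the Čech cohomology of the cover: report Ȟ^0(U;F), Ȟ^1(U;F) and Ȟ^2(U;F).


intersection data:
  A1={{t2},{t1,t2},{t2,t3},{t2,t4},{t2,t5},{t1,t2,t3},{t2,t3,t4},{t2,t3,t5}} A2={{t3},{t1,t3},{t2,t3},{t3,t4},{t3,t5},{t1,t2,t3},{t2,t3,t4},{t2,t3,t5}} A3={{t1},{t4},{t5},{t1,t2},{t1,t3},{t1,t4},{t1,t5},{t2,t4},{t2,t5},{t3,t4},{t3,t5},{t4,t5},{t1,t2,t3},{t1,t4,t5},{t2,t3,t4},{t2,t3,t5}} A4={{t2},{t3},{t5},{t1,t2},{t1,t3},{t1,t5},{t2,t3},{t2,t4},{t2,t5},{t3,t4},{t3,t5},{t4,t5},{t1,t2,t3},{t1,t4,t5},{t2,t3,t4},{t2,t3,t5}}
  A12={{t2,t3},{t1,t2,t3},{t2,t3,t4},{t2,t3,t5}} A13={{t1,t2},{t2,t4},{t2,t5},{t1,t2,t3},{t2,t3,t4},{t2,t3,t5}} A14={{t2},{t1,t2},{t2,t3},{t2,t4},{t2,t5},{t1,t2,t3},{t2,t3,t4},{t2,t3,t5}} A23={{t1,t3},{t3,t4},{t3,t5},{t1,t2,t3},{t2,t3,t4},{t2,t3,t5}} A24={{t3},{t1,t3},{t2,t3},{t3,t4},{t3,t5},{t1,t2,t3},{t2,t3,t4},{t2,t3,t5}} A34={{t5},{t1,t2},{t1,t3},{t1,t5},{t2,t4},{t2,t5},{t3,t4},{t3,t5},{t4,t5},{t1,t2,t3},{t1,t4,t5},{t2,t3,t4},{t2,t3,t5}}
  A123={{t1,t2,t3},{t2,t3,t4},{t2,t3,t5}} A124={{t2,t3},{t1,t2,t3},{t2,t3,t4},{t2,t3,t5}} A134={{t1,t2},{t2,t4},{t2,t5},{t1,t2,t3},{t2,t3,t4},{t2,t3,t5}} A234={{t1,t3},{t3,t4},{t3,t5},{t1,t2,t3},{t2,t3,t4},{t2,t3,t5}}
  A1234={{t1,t2,t3},{t2,t3,t4},{t2,t3,t5}}
components per intersection:
  A1: {{t2},{t1,t2},{t2,t3},{t2,t4},{t2,t5},{t1,t2,t3},{t2,t3,t4},{t2,t3,t5}}
  A2: {{t3},{t1,t3},{t2,t3},{t3,t4},{t3,t5},{t1,t2,t3},{t2,t3,t4},{t2,t3,t5}}
  A3: {{t1},{t4},{t5},{t1,t2},{t1,t3},{t1,t4},{t1,t5},{t2,t4},{t2,t5},{t3,t4},{t3,t5},{t4,t5},{t1,t2,t3},{t1,t4,t5},{t2,t3,t4},{t2,t3,t5}}
  A4: {{t2},{t3},{t5},{t1,t2},{t1,t3},{t1,t5},{t2,t3},{t2,t4},{t2,t5},{t3,t4},{t3,t5},{t4,t5},{t1,t2,t3},{t1,t4,t5},{t2,t3,t4},{t2,t3,t5}}
  A12: {{t2,t3},{t1,t2,t3},{t2,t3,t4},{t2,t3,t5}}
  A13: {{t1,t2},{t1,t2,t3}} {{t2,t4},{t2,t3,t4}} {{t2,t5},{t2,t3,t5}}
  A14: {{t2},{t1,t2},{t2,t3},{t2,t4},{t2,t5},{t1,t2,t3},{t2,t3,t4},{t2,t3,t5}}
  A23: {{t1,t3},{t1,t2,t3}} {{t3,t4},{t2,t3,t4}} {{t3,t5},{t2,t3,t5}}
  A24: {{t3},{t1,t3},{t2,t3},{t3,t4},{t3,t5},{t1,t2,t3},{t2,t3,t4},{t2,t3,t5}}
  A34: {{t5},{t1,t5},{t2,t5},{t3,t5},{t4,t5},{t1,t4,t5},{t2,t3,t5}} {{t1,t2},{t1,t3},{t1,t2,t3}} {{t2,t4},{t3,t4},{t2,t3,t4}}
  A123: {{t1,t2,t3}} {{t2,t3,t4}} {{t2,t3,t5}}
  A124: {{t2,t3},{t1,t2,t3},{t2,t3,t4},{t2,t3,t5}}
  A134: {{t1,t2},{t1,t2,t3}} {{t2,t4},{t2,t3,t4}} {{t2,t5},{t2,t3,t5}}
  A234: {{t1,t3},{t1,t2,t3}} {{t3,t4},{t2,t3,t4}} {{t3,t5},{t2,t3,t5}}
  A1234: {{t1,t2,t3}} {{t2,t3,t4}} {{t2,t3,t5}}
C dims 4,12,10,3; δ0: rk 3, SNF 1^3; δ1: rk 7, SNF 1^7; δ2: rk 3, SNF 1^3
Ȟ^0 = (4 − 3) − 0 = 1, so Ȟ^0 ≅ Z
Ȟ^1 = (12 − 7) − 3 = 2, so Ȟ^1 ≅ Z^2
Ȟ^2 = (10 − 3) − 7 = 0, so Ȟ^2 ≅ 0

Ȟ^0 = Z; Ȟ^1 = Z^2; Ȟ^2 = 0


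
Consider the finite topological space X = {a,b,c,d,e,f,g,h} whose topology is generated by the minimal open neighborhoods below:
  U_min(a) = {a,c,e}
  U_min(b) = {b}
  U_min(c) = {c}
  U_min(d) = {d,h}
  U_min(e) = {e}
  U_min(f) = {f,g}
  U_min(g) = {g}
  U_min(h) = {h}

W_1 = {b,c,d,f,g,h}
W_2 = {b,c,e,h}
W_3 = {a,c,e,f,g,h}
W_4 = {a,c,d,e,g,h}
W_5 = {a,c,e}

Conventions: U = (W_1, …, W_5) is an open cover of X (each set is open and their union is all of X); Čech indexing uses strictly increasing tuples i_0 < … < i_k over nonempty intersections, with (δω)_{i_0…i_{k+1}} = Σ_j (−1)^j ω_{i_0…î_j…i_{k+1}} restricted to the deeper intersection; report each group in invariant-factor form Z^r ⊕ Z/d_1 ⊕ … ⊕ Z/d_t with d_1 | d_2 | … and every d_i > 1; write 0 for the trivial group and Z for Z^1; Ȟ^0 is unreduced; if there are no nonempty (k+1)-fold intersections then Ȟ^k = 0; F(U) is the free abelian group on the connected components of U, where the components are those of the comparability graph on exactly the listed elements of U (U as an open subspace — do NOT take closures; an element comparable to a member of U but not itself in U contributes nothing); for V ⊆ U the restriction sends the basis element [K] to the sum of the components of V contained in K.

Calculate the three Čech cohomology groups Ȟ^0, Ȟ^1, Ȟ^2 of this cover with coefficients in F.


nerve of the cover:
  W12={b,c,h} W13={c,f,g,h} W14={c,d,g,h} W15={c} W23={c,e,h} W24={c,e,h} W25={c,e} W34={a,c,e,g,h} W35={a,c,e} W45={a,c,e}
  W123={c,h} W124={c,h} W125={c} W134={c,g,h} W135={c} W145={c} W234={c,e,h} W235={c,e} W245={c,e} W345={a,c,e}
  W1234={c,h} W1235={c} W1245={c} W1345={c} W2345={c,e}
  W12345={c}
components per intersection:
  W1: {b} {c} {d,h} {f,g}
  W2: {b} {c} {e} {h}
  W3: {a,c,e} {f,g} {h}
  W4: {a,c,e} {d,h} {g}
  W5: {a,c,e}
  W12: {b} {c} {h}
  W13: {c} {f,g} {h}
  W14: {c} {d,h} {g}
  W15: {c}
  W23: {c} {e} {h}
  W24: {c} {e} {h}
  W25: {c} {e}
  W34: {a,c,e} {g} {h}
  W35: {a,c,e}
  W45: {a,c,e}
  W123: {c} {h}
  W124: {c} {h}
  W125: {c}
  W134: {c} {g} {h}
  W135: {c}
  W145: {c}
  W234: {c} {e} {h}
  W235: {c} {e}
  W245: {c} {e}
  W345: {a,c,e}
  W1234: {c} {h}
  W1235: {c}
  W1245: {c}
  W1345: {c}
  W2345: {c} {e}
  W12345: {c}
C dims 15,23,18,7; δ0: rk 11, SNF 1^11; δ1: rk 12, SNF 1^12; δ2: rk 6, SNF 1^6
Ȟ^0 = (15 − 11) − 0 = 4, so Ȟ^0 ≅ Z^4
Ȟ^1 = (23 − 12) − 11 = 0, so Ȟ^1 ≅ 0
Ȟ^2 = (18 − 6) − 12 = 0, so Ȟ^2 ≅ 0

Ȟ^0(U;F) ≅ Z^4,  Ȟ^1(U;F) ≅ 0,  Ȟ^2(U;F) ≅ 0


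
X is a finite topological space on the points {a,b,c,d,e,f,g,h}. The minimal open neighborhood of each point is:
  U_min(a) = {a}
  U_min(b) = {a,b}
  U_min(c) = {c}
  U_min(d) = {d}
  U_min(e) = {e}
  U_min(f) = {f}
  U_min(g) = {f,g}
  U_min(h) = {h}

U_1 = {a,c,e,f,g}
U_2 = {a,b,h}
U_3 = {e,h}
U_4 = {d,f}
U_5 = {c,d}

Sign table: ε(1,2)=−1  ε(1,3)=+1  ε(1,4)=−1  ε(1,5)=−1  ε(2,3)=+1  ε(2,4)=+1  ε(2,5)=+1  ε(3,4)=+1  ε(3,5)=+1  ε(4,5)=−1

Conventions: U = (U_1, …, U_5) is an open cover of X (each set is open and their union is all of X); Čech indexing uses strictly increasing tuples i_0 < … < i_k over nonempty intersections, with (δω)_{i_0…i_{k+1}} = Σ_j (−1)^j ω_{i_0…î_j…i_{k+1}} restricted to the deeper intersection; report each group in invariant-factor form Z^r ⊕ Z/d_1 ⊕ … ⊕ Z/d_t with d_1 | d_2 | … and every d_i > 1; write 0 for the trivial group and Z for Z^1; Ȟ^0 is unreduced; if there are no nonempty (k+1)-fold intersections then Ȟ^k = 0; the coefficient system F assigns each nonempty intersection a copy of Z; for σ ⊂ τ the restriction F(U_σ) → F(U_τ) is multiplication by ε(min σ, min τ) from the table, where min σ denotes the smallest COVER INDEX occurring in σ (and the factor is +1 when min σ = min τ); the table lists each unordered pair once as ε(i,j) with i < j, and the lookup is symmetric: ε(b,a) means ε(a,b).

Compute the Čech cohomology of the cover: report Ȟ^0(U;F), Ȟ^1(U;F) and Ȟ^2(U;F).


Ȟ^0 = 0, Ȟ^1 = Z ⊕ Z/2 and Ȟ^2 = 0

nerve of the cover:
  U12={a} U13={e} U14={f} U15={c} U23={h} U45={d}
C dims 5,6; δ0: rk 5, SNF 1^4·2
Ȟ^0 = (5 − 5) − 0 = 0, so Ȟ^0 ≅ 0
Ȟ^1 = (6 − 0) − 5 = 1 plus torsion [2], so Ȟ^1 ≅ Z ⊕ Z/2
Ȟ^2 = (0 − 0) − 0 = 0, so Ȟ^2 ≅ 0


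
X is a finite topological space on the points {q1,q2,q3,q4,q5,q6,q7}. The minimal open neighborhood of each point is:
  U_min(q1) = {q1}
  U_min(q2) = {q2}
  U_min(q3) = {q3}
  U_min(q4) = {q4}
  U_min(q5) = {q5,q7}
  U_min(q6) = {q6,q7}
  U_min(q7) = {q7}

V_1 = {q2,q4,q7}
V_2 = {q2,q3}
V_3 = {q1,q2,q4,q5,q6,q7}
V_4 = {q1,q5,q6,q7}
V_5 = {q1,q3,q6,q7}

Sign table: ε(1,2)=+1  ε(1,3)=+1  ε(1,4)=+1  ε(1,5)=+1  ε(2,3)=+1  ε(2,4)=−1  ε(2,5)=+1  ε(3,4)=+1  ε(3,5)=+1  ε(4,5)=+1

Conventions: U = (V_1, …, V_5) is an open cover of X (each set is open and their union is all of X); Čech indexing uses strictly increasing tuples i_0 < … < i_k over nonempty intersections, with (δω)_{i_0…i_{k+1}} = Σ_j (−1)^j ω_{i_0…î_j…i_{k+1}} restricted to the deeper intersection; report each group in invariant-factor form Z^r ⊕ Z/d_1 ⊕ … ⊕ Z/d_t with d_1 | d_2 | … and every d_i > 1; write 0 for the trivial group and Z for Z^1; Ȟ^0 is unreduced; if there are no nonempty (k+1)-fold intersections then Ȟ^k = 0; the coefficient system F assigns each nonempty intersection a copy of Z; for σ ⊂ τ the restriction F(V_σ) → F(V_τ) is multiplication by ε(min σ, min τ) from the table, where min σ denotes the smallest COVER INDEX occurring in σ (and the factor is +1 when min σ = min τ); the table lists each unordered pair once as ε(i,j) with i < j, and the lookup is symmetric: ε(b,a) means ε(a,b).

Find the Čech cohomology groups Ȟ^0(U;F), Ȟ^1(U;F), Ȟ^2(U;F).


Ȟ^0(U;F) ≅ Z,  Ȟ^1(U;F) ≅ Z,  Ȟ^2(U;F) ≅ 0

nerve simplices:
  V12={q2} V13={q2,q4,q7} V14={q7} V15={q7} V23={q2} V25={q3} V34={q1,q5,q6,q7} V35={q1,q6,q7} V45={q1,q6,q7}
  V123={q2} V134={q7} V135={q7} V145={q7} V345={q1,q6,q7}
  V1345={q7}
C dims 5,9,5,1; δ0: rk 4, SNF 1^4; δ1: rk 4, SNF 1^4; δ2: rk 1, SNF 1^1
degree 0: 5−4−0 = 1 → Ȟ^0 ≅ Z
degree 1: 9−4−4 = 1 → Ȟ^1 ≅ Z
degree 2: 5−1−4 = 0 → Ȟ^2 ≅ 0


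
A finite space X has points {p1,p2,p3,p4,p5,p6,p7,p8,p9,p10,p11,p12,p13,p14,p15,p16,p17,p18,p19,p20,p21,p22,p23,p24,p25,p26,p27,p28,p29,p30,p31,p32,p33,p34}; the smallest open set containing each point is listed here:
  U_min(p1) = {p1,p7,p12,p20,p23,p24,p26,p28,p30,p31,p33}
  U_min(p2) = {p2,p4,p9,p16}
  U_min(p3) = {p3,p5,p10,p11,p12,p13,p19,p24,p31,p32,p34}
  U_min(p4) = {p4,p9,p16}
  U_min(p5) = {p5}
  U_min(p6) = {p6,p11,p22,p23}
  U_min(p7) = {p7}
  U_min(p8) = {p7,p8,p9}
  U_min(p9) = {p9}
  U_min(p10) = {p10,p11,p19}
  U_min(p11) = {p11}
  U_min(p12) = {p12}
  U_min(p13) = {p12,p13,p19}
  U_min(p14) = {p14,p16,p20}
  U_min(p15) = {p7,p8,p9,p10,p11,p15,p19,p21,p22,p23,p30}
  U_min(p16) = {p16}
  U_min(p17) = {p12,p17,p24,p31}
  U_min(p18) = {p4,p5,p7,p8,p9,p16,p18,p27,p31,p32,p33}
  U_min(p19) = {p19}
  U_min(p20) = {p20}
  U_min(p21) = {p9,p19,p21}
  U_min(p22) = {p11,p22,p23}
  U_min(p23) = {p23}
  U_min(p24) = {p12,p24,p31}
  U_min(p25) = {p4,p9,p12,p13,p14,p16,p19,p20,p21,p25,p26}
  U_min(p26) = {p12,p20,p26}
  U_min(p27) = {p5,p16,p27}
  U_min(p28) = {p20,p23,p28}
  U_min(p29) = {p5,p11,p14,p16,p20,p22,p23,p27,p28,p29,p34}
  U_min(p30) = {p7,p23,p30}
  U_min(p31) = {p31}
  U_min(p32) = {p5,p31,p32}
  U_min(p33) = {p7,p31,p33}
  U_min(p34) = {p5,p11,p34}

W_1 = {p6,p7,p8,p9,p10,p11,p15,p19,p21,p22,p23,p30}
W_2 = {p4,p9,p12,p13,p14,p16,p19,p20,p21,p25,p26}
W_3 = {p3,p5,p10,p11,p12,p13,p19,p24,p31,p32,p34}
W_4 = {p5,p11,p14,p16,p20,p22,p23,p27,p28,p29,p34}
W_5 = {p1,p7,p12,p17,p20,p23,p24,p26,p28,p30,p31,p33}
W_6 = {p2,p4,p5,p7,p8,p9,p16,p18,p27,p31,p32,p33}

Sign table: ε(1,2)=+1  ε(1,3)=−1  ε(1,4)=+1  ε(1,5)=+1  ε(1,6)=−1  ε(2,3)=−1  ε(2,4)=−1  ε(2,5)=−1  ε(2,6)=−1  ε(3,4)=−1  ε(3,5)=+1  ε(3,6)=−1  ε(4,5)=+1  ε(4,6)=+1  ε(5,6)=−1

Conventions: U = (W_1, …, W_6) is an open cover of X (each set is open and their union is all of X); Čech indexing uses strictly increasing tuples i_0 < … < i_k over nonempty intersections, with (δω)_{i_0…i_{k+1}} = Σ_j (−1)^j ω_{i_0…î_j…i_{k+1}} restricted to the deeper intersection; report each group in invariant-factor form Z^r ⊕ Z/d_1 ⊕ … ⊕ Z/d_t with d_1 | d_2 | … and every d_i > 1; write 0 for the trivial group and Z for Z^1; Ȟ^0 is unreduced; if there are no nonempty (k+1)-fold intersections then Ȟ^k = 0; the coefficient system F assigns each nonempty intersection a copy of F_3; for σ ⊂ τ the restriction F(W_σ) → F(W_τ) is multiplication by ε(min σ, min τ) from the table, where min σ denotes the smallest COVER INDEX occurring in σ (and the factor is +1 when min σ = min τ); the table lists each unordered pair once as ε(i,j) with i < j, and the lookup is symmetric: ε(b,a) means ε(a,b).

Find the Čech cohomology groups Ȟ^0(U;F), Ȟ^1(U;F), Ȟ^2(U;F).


Ȟ^0 ≅ 0, Ȟ^1 ≅ 0, Ȟ^2 ≅ Z/3

cover nerve:
  W12={p9,p19,p21} W13={p10,p11,p19} W14={p11,p22,p23} W15={p7,p23,p30} W16={p7,p8,p9} W23={p12,p13,p19} W24={p14,p16,p20} W25={p12,p20,p26} W26={p4,p9,p16} W34={p5,p11,p34} W35={p12,p24,p31} W36={p5,p31,p32} W45={p20,p23,p28} W46={p5,p16,p27} W56={p7,p31,p33}
  W123={p19} W126={p9} W134={p11} W145={p23} W156={p7} W235={p12} W245={p20} W246={p16} W346={p5} W356={p31}
C dims 6,15,10; δ0: rk_F3 6; δ1: rk_F3 9
Ȟ^0: (6−6)−0=0 ⇒ 0
Ȟ^1: (15−9)−6=0 ⇒ 0
Ȟ^2: (10−0)−9=1 ⇒ Z/3


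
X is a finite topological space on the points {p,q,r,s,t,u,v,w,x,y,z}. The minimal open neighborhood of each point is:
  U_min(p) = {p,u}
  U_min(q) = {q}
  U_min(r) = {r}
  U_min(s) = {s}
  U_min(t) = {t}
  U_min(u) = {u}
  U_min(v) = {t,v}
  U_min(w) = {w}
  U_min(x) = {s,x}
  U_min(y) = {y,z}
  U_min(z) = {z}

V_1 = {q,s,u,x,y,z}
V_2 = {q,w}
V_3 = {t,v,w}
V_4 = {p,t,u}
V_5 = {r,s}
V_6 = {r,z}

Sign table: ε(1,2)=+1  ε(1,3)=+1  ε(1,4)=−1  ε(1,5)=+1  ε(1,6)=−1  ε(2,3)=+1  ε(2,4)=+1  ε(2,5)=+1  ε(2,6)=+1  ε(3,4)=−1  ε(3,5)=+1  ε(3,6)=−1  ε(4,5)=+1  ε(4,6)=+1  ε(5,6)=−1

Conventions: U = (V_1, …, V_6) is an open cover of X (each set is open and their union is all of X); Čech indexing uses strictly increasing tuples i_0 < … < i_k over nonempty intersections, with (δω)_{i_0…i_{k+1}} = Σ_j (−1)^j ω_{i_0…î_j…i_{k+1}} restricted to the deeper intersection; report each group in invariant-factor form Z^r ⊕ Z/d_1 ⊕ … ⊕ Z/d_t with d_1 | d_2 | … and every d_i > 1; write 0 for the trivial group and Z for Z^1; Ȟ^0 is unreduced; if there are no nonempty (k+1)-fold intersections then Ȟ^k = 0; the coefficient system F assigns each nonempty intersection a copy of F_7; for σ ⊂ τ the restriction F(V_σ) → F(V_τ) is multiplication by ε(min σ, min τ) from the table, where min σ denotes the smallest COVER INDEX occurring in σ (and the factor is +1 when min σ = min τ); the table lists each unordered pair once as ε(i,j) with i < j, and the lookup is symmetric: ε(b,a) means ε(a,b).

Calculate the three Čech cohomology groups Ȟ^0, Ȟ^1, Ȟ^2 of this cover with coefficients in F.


cover nerve:
  V12={q} V14={u} V15={s} V16={z} V23={w} V34={t} V56={r}
C dims 6,7; δ0: rk_F7 5
Ȟ^0: (6−5)−0=1 ⇒ Z/7
Ȟ^1: (7−0)−5=2 ⇒ Z/7 ⊕ Z/7
Ȟ^2: (0−0)−0=0 ⇒ 0

Ȟ^0(U;F) ≅ Z/7,  Ȟ^1(U;F) ≅ Z/7 ⊕ Z/7,  Ȟ^2(U;F) ≅ 0


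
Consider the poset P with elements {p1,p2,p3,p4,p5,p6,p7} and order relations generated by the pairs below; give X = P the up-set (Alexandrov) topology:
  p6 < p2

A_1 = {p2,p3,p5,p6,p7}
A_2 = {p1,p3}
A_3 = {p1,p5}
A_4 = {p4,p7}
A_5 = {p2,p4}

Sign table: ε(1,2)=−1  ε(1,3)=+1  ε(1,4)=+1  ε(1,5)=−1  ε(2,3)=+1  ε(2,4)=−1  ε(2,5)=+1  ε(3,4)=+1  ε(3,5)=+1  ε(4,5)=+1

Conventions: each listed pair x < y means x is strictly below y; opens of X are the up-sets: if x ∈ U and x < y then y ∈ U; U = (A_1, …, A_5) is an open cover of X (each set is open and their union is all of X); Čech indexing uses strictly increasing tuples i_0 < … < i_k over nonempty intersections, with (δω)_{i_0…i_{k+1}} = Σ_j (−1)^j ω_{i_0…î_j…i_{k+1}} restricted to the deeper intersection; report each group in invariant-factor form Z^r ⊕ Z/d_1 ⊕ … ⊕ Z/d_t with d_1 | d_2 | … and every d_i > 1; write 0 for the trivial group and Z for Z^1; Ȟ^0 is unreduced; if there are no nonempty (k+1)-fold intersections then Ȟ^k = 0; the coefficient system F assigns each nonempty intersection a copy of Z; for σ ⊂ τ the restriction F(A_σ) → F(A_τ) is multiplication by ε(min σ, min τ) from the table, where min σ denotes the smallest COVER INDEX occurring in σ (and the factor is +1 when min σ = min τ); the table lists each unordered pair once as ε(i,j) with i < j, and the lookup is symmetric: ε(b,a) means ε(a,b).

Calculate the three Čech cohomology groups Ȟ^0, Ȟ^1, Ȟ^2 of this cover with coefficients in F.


nerve simplices:
  A12={p3} A13={p5} A14={p7} A15={p2} A23={p1} A45={p4}
C dims 5,6; δ0: rk 5, SNF 1^4·2
degree 0: 5−5−0 = 0 → Ȟ^0 ≅ 0
degree 1: 6−0−5 = 1 plus torsion [2] → Ȟ^1 ≅ Z ⊕ Z/2
degree 2: 0−0−0 = 0 → Ȟ^2 ≅ 0

Ȟ^0(U;F) ≅ 0,  Ȟ^1(U;F) ≅ Z ⊕ Z/2,  Ȟ^2(U;F) ≅ 0


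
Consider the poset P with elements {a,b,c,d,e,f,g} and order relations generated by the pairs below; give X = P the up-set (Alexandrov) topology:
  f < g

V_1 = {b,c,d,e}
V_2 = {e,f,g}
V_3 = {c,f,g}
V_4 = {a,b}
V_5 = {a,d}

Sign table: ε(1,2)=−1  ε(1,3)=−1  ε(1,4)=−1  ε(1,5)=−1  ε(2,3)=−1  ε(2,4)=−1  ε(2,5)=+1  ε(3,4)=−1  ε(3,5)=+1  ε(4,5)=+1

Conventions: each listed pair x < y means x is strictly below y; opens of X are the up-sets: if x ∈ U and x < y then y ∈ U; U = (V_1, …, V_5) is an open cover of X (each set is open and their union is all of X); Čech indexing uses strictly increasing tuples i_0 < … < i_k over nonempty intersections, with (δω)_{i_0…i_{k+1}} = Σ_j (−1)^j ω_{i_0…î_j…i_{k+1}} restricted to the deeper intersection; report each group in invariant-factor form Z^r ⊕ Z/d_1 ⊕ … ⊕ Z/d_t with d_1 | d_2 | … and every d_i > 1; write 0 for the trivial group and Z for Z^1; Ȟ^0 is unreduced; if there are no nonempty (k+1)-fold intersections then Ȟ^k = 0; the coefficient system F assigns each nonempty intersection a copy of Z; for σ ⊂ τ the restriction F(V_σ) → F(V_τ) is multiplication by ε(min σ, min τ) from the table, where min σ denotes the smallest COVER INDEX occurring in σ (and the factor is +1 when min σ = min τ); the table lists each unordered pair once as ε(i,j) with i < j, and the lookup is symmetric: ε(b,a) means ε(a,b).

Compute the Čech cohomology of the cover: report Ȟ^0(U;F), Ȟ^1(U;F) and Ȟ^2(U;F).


Ȟ^0 = 0, Ȟ^1 = Z ⊕ Z/2, Ȟ^2 = 0

nonempty intersections:
  V12={e} V13={c} V14={b} V15={d} V23={f,g} V45={a}
C dims 5,6; δ0: rk 5, SNF 1^4·2
Ȟ^0: (5−5)−0=0 ⇒ 0
Ȟ^1: (6−0)−5=1 plus torsion [2] ⇒ Z ⊕ Z/2
Ȟ^2: (0−0)−0=0 ⇒ 0
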